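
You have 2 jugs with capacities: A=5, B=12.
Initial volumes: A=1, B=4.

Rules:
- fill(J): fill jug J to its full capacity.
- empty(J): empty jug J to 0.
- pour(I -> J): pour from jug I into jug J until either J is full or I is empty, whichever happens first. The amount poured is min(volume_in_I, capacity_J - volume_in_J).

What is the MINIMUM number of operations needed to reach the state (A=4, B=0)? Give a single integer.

Answer: 2

Derivation:
BFS from (A=1, B=4). One shortest path:
  1. empty(A) -> (A=0 B=4)
  2. pour(B -> A) -> (A=4 B=0)
Reached target in 2 moves.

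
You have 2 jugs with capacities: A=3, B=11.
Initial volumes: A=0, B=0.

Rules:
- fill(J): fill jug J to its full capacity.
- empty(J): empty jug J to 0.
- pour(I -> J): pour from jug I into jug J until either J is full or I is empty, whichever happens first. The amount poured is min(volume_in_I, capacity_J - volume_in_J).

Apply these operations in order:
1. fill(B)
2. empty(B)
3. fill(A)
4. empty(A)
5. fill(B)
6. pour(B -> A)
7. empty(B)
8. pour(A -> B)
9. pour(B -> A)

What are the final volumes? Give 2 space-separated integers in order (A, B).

Answer: 3 0

Derivation:
Step 1: fill(B) -> (A=0 B=11)
Step 2: empty(B) -> (A=0 B=0)
Step 3: fill(A) -> (A=3 B=0)
Step 4: empty(A) -> (A=0 B=0)
Step 5: fill(B) -> (A=0 B=11)
Step 6: pour(B -> A) -> (A=3 B=8)
Step 7: empty(B) -> (A=3 B=0)
Step 8: pour(A -> B) -> (A=0 B=3)
Step 9: pour(B -> A) -> (A=3 B=0)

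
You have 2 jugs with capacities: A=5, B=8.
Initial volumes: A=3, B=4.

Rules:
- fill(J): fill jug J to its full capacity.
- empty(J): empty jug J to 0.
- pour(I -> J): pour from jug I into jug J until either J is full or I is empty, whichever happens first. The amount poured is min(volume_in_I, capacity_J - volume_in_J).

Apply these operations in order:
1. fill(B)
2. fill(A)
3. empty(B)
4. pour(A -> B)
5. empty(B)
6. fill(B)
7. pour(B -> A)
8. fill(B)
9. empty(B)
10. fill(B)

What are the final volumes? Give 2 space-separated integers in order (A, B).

Answer: 5 8

Derivation:
Step 1: fill(B) -> (A=3 B=8)
Step 2: fill(A) -> (A=5 B=8)
Step 3: empty(B) -> (A=5 B=0)
Step 4: pour(A -> B) -> (A=0 B=5)
Step 5: empty(B) -> (A=0 B=0)
Step 6: fill(B) -> (A=0 B=8)
Step 7: pour(B -> A) -> (A=5 B=3)
Step 8: fill(B) -> (A=5 B=8)
Step 9: empty(B) -> (A=5 B=0)
Step 10: fill(B) -> (A=5 B=8)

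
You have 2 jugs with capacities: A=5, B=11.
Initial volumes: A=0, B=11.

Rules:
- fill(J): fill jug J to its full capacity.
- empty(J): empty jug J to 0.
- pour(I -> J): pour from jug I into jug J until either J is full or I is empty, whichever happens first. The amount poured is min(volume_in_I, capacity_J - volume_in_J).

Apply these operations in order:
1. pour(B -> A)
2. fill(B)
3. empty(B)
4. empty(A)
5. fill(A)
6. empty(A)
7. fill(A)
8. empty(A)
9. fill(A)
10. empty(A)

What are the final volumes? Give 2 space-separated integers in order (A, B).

Answer: 0 0

Derivation:
Step 1: pour(B -> A) -> (A=5 B=6)
Step 2: fill(B) -> (A=5 B=11)
Step 3: empty(B) -> (A=5 B=0)
Step 4: empty(A) -> (A=0 B=0)
Step 5: fill(A) -> (A=5 B=0)
Step 6: empty(A) -> (A=0 B=0)
Step 7: fill(A) -> (A=5 B=0)
Step 8: empty(A) -> (A=0 B=0)
Step 9: fill(A) -> (A=5 B=0)
Step 10: empty(A) -> (A=0 B=0)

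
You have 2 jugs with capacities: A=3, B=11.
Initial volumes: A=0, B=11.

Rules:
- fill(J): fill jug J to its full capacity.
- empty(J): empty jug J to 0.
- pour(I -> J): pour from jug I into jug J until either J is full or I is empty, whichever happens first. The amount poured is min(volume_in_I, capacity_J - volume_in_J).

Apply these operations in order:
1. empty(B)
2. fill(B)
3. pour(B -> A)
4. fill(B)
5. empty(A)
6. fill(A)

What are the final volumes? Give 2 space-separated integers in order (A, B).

Step 1: empty(B) -> (A=0 B=0)
Step 2: fill(B) -> (A=0 B=11)
Step 3: pour(B -> A) -> (A=3 B=8)
Step 4: fill(B) -> (A=3 B=11)
Step 5: empty(A) -> (A=0 B=11)
Step 6: fill(A) -> (A=3 B=11)

Answer: 3 11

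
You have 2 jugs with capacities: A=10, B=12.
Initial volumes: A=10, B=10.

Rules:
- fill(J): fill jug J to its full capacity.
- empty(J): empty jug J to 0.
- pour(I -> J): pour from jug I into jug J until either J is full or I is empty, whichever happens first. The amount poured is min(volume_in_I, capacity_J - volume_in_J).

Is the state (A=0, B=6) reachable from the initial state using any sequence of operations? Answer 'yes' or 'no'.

BFS from (A=10, B=10):
  1. pour(A -> B) -> (A=8 B=12)
  2. empty(B) -> (A=8 B=0)
  3. pour(A -> B) -> (A=0 B=8)
  4. fill(A) -> (A=10 B=8)
  5. pour(A -> B) -> (A=6 B=12)
  6. empty(B) -> (A=6 B=0)
  7. pour(A -> B) -> (A=0 B=6)
Target reached → yes.

Answer: yes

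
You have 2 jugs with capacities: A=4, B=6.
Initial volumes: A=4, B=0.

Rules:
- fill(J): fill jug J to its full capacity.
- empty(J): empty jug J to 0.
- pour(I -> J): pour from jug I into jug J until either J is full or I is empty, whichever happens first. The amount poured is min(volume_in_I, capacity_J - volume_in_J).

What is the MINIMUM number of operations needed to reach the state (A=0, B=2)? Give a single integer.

Answer: 4

Derivation:
BFS from (A=4, B=0). One shortest path:
  1. empty(A) -> (A=0 B=0)
  2. fill(B) -> (A=0 B=6)
  3. pour(B -> A) -> (A=4 B=2)
  4. empty(A) -> (A=0 B=2)
Reached target in 4 moves.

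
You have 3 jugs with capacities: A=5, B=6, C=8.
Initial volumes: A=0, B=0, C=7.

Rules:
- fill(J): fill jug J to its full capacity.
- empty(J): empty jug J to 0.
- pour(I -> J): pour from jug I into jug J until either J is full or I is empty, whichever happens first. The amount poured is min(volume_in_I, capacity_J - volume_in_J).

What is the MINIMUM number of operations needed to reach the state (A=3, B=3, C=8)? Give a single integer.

Answer: 7

Derivation:
BFS from (A=0, B=0, C=7). One shortest path:
  1. fill(C) -> (A=0 B=0 C=8)
  2. pour(C -> A) -> (A=5 B=0 C=3)
  3. pour(A -> B) -> (A=0 B=5 C=3)
  4. pour(C -> A) -> (A=3 B=5 C=0)
  5. pour(B -> C) -> (A=3 B=0 C=5)
  6. fill(B) -> (A=3 B=6 C=5)
  7. pour(B -> C) -> (A=3 B=3 C=8)
Reached target in 7 moves.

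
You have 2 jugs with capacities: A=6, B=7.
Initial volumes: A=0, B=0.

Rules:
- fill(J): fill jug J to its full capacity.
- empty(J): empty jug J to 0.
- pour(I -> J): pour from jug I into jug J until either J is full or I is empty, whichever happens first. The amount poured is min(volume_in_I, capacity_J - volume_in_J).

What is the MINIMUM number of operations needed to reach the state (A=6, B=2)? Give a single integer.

Answer: 6

Derivation:
BFS from (A=0, B=0). One shortest path:
  1. fill(B) -> (A=0 B=7)
  2. pour(B -> A) -> (A=6 B=1)
  3. empty(A) -> (A=0 B=1)
  4. pour(B -> A) -> (A=1 B=0)
  5. fill(B) -> (A=1 B=7)
  6. pour(B -> A) -> (A=6 B=2)
Reached target in 6 moves.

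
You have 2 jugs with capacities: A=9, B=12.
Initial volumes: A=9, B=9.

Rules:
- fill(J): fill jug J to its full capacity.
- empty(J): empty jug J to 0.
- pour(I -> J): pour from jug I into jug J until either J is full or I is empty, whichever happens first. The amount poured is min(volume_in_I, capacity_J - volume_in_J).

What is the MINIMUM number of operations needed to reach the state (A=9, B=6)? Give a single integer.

Answer: 4

Derivation:
BFS from (A=9, B=9). One shortest path:
  1. pour(A -> B) -> (A=6 B=12)
  2. empty(B) -> (A=6 B=0)
  3. pour(A -> B) -> (A=0 B=6)
  4. fill(A) -> (A=9 B=6)
Reached target in 4 moves.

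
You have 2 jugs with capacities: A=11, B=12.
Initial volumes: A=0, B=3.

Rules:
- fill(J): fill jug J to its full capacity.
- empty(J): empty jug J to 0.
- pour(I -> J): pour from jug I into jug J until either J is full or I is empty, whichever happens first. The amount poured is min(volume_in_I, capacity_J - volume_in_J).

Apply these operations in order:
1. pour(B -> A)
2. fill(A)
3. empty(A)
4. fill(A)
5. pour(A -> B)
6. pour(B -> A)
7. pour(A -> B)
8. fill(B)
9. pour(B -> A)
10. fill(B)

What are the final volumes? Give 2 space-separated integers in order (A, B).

Answer: 11 12

Derivation:
Step 1: pour(B -> A) -> (A=3 B=0)
Step 2: fill(A) -> (A=11 B=0)
Step 3: empty(A) -> (A=0 B=0)
Step 4: fill(A) -> (A=11 B=0)
Step 5: pour(A -> B) -> (A=0 B=11)
Step 6: pour(B -> A) -> (A=11 B=0)
Step 7: pour(A -> B) -> (A=0 B=11)
Step 8: fill(B) -> (A=0 B=12)
Step 9: pour(B -> A) -> (A=11 B=1)
Step 10: fill(B) -> (A=11 B=12)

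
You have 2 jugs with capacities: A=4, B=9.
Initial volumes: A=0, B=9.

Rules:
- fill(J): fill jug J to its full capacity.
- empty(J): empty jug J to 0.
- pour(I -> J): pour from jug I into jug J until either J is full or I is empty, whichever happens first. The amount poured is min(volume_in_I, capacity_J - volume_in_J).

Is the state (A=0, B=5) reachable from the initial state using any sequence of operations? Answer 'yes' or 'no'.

BFS from (A=0, B=9):
  1. pour(B -> A) -> (A=4 B=5)
  2. empty(A) -> (A=0 B=5)
Target reached → yes.

Answer: yes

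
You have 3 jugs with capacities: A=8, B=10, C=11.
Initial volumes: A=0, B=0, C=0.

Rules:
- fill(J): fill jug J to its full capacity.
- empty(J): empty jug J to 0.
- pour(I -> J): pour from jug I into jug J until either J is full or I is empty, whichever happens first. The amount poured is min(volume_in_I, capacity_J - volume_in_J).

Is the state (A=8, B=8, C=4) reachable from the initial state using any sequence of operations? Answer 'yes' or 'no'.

BFS from (A=0, B=0, C=0):
  1. fill(A) -> (A=8 B=0 C=0)
  2. fill(C) -> (A=8 B=0 C=11)
  3. pour(C -> B) -> (A=8 B=10 C=1)
  4. empty(B) -> (A=8 B=0 C=1)
  5. pour(A -> B) -> (A=0 B=8 C=1)
  6. pour(C -> A) -> (A=1 B=8 C=0)
  7. fill(C) -> (A=1 B=8 C=11)
  8. pour(C -> A) -> (A=8 B=8 C=4)
Target reached → yes.

Answer: yes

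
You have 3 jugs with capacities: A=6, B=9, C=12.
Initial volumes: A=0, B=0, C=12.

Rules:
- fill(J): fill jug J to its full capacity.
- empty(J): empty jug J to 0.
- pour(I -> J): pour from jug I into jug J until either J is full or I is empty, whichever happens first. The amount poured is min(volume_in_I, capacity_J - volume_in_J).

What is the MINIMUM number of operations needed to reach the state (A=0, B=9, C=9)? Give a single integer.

BFS from (A=0, B=0, C=12). One shortest path:
  1. fill(A) -> (A=6 B=0 C=12)
  2. pour(A -> B) -> (A=0 B=6 C=12)
  3. pour(C -> B) -> (A=0 B=9 C=9)
Reached target in 3 moves.

Answer: 3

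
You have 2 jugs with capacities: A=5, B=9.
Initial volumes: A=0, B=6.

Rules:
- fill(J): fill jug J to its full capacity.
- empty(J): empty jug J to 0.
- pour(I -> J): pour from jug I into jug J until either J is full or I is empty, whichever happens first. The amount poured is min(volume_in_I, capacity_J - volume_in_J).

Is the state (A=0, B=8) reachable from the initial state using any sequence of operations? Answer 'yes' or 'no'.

Answer: yes

Derivation:
BFS from (A=0, B=6):
  1. fill(B) -> (A=0 B=9)
  2. pour(B -> A) -> (A=5 B=4)
  3. empty(A) -> (A=0 B=4)
  4. pour(B -> A) -> (A=4 B=0)
  5. fill(B) -> (A=4 B=9)
  6. pour(B -> A) -> (A=5 B=8)
  7. empty(A) -> (A=0 B=8)
Target reached → yes.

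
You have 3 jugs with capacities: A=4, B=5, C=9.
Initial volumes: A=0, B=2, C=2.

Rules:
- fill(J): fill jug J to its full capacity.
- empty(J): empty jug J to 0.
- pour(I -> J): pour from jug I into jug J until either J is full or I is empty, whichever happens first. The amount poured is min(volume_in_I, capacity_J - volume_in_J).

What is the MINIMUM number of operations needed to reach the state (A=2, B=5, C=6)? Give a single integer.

Answer: 3

Derivation:
BFS from (A=0, B=2, C=2). One shortest path:
  1. pour(C -> A) -> (A=2 B=2 C=0)
  2. fill(C) -> (A=2 B=2 C=9)
  3. pour(C -> B) -> (A=2 B=5 C=6)
Reached target in 3 moves.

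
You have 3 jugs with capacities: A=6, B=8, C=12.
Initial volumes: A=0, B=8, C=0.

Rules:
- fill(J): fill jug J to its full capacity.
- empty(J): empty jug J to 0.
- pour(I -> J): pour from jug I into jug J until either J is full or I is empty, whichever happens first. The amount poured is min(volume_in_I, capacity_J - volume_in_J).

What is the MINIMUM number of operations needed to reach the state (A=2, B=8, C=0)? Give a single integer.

Answer: 4

Derivation:
BFS from (A=0, B=8, C=0). One shortest path:
  1. pour(B -> A) -> (A=6 B=2 C=0)
  2. empty(A) -> (A=0 B=2 C=0)
  3. pour(B -> A) -> (A=2 B=0 C=0)
  4. fill(B) -> (A=2 B=8 C=0)
Reached target in 4 moves.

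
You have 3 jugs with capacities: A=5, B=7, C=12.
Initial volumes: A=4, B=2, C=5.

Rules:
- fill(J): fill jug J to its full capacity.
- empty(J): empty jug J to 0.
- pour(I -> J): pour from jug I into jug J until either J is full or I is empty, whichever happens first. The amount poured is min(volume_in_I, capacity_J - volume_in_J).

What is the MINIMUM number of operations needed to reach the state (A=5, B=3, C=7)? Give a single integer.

Answer: 7

Derivation:
BFS from (A=4, B=2, C=5). One shortest path:
  1. fill(A) -> (A=5 B=2 C=5)
  2. empty(B) -> (A=5 B=0 C=5)
  3. pour(A -> B) -> (A=0 B=5 C=5)
  4. fill(A) -> (A=5 B=5 C=5)
  5. pour(A -> C) -> (A=0 B=5 C=10)
  6. pour(B -> C) -> (A=0 B=3 C=12)
  7. pour(C -> A) -> (A=5 B=3 C=7)
Reached target in 7 moves.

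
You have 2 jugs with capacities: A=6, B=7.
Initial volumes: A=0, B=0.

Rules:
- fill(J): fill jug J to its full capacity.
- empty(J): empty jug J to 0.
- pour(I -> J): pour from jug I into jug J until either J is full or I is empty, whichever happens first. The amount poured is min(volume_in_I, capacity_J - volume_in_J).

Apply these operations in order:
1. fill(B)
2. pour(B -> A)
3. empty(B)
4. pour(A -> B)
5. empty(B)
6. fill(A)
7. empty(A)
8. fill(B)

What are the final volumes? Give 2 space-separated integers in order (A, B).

Step 1: fill(B) -> (A=0 B=7)
Step 2: pour(B -> A) -> (A=6 B=1)
Step 3: empty(B) -> (A=6 B=0)
Step 4: pour(A -> B) -> (A=0 B=6)
Step 5: empty(B) -> (A=0 B=0)
Step 6: fill(A) -> (A=6 B=0)
Step 7: empty(A) -> (A=0 B=0)
Step 8: fill(B) -> (A=0 B=7)

Answer: 0 7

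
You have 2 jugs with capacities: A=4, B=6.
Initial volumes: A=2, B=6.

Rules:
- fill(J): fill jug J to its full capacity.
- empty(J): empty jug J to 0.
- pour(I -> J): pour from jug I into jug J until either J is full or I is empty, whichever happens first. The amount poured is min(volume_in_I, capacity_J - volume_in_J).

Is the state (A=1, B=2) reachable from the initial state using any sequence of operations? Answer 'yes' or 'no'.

BFS explored all 10 reachable states.
Reachable set includes: (0,0), (0,2), (0,4), (0,6), (2,0), (2,6), (4,0), (4,2), (4,4), (4,6)
Target (A=1, B=2) not in reachable set → no.

Answer: no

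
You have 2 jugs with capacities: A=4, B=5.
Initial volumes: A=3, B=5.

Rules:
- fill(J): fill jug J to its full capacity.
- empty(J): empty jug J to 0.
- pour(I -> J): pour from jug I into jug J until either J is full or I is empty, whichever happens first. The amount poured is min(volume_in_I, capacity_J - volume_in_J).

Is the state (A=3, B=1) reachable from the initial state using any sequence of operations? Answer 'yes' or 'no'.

BFS explored all 18 reachable states.
Reachable set includes: (0,0), (0,1), (0,2), (0,3), (0,4), (0,5), (1,0), (1,5), (2,0), (2,5), (3,0), (3,5) ...
Target (A=3, B=1) not in reachable set → no.

Answer: no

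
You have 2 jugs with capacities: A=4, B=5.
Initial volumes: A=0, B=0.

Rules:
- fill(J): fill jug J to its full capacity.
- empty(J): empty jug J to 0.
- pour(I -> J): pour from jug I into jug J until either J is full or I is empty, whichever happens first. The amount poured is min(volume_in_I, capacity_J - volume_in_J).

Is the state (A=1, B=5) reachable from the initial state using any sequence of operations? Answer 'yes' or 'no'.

BFS from (A=0, B=0):
  1. fill(B) -> (A=0 B=5)
  2. pour(B -> A) -> (A=4 B=1)
  3. empty(A) -> (A=0 B=1)
  4. pour(B -> A) -> (A=1 B=0)
  5. fill(B) -> (A=1 B=5)
Target reached → yes.

Answer: yes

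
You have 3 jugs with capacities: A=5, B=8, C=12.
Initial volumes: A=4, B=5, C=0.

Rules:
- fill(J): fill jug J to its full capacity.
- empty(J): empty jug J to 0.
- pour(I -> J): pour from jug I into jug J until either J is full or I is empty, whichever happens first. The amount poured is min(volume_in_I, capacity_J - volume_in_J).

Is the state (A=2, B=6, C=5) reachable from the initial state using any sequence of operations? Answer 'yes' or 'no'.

BFS explored all 394 reachable states.
Reachable set includes: (0,0,0), (0,0,1), (0,0,2), (0,0,3), (0,0,4), (0,0,5), (0,0,6), (0,0,7), (0,0,8), (0,0,9), (0,0,10), (0,0,11) ...
Target (A=2, B=6, C=5) not in reachable set → no.

Answer: no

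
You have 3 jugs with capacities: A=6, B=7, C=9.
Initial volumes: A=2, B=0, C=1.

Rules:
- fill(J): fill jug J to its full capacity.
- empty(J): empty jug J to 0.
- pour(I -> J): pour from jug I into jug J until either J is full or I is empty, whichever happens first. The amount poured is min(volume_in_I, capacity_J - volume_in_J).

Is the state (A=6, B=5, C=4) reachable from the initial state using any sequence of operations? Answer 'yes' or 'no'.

BFS from (A=2, B=0, C=1):
  1. empty(A) -> (A=0 B=0 C=1)
  2. fill(B) -> (A=0 B=7 C=1)
  3. pour(C -> A) -> (A=1 B=7 C=0)
  4. pour(B -> C) -> (A=1 B=0 C=7)
  5. fill(B) -> (A=1 B=7 C=7)
  6. pour(B -> C) -> (A=1 B=5 C=9)
  7. pour(C -> A) -> (A=6 B=5 C=4)
Target reached → yes.

Answer: yes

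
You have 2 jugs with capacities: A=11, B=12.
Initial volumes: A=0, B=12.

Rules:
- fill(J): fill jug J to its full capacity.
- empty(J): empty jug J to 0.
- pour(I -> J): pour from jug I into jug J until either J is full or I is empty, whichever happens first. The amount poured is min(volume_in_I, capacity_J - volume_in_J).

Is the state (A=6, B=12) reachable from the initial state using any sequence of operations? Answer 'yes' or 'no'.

BFS from (A=0, B=12):
  1. fill(A) -> (A=11 B=12)
  2. empty(B) -> (A=11 B=0)
  3. pour(A -> B) -> (A=0 B=11)
  4. fill(A) -> (A=11 B=11)
  5. pour(A -> B) -> (A=10 B=12)
  6. empty(B) -> (A=10 B=0)
  7. pour(A -> B) -> (A=0 B=10)
  8. fill(A) -> (A=11 B=10)
  9. pour(A -> B) -> (A=9 B=12)
  10. empty(B) -> (A=9 B=0)
  11. pour(A -> B) -> (A=0 B=9)
  12. fill(A) -> (A=11 B=9)
  13. pour(A -> B) -> (A=8 B=12)
  14. empty(B) -> (A=8 B=0)
  15. pour(A -> B) -> (A=0 B=8)
  16. fill(A) -> (A=11 B=8)
  17. pour(A -> B) -> (A=7 B=12)
  18. empty(B) -> (A=7 B=0)
  19. pour(A -> B) -> (A=0 B=7)
  20. fill(A) -> (A=11 B=7)
  21. pour(A -> B) -> (A=6 B=12)
Target reached → yes.

Answer: yes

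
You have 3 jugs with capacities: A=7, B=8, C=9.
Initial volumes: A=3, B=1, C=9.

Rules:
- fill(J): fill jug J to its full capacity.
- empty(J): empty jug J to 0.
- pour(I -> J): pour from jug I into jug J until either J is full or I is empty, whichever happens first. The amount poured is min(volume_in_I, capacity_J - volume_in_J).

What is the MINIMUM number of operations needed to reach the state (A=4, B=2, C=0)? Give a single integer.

BFS from (A=3, B=1, C=9). One shortest path:
  1. pour(A -> B) -> (A=0 B=4 C=9)
  2. pour(C -> A) -> (A=7 B=4 C=2)
  3. empty(A) -> (A=0 B=4 C=2)
  4. pour(B -> A) -> (A=4 B=0 C=2)
  5. pour(C -> B) -> (A=4 B=2 C=0)
Reached target in 5 moves.

Answer: 5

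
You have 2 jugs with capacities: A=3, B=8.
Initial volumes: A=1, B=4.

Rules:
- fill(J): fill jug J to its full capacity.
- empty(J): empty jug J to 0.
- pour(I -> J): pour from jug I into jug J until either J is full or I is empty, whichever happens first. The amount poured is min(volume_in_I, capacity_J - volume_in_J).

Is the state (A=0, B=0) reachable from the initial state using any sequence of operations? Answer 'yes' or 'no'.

Answer: yes

Derivation:
BFS from (A=1, B=4):
  1. empty(A) -> (A=0 B=4)
  2. empty(B) -> (A=0 B=0)
Target reached → yes.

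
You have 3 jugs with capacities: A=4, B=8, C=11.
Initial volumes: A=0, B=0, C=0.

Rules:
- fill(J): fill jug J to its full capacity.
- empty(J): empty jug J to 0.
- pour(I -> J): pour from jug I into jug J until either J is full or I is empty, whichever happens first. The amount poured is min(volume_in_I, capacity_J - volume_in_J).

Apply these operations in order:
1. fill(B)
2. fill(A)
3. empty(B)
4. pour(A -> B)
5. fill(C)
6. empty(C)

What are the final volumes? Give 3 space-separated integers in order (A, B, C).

Step 1: fill(B) -> (A=0 B=8 C=0)
Step 2: fill(A) -> (A=4 B=8 C=0)
Step 3: empty(B) -> (A=4 B=0 C=0)
Step 4: pour(A -> B) -> (A=0 B=4 C=0)
Step 5: fill(C) -> (A=0 B=4 C=11)
Step 6: empty(C) -> (A=0 B=4 C=0)

Answer: 0 4 0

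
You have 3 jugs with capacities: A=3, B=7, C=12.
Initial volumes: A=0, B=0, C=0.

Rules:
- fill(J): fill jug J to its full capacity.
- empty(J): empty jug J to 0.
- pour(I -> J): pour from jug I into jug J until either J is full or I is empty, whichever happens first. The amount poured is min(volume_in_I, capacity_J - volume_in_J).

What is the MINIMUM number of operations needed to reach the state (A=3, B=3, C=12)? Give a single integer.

BFS from (A=0, B=0, C=0). One shortest path:
  1. fill(A) -> (A=3 B=0 C=0)
  2. fill(C) -> (A=3 B=0 C=12)
  3. pour(A -> B) -> (A=0 B=3 C=12)
  4. fill(A) -> (A=3 B=3 C=12)
Reached target in 4 moves.

Answer: 4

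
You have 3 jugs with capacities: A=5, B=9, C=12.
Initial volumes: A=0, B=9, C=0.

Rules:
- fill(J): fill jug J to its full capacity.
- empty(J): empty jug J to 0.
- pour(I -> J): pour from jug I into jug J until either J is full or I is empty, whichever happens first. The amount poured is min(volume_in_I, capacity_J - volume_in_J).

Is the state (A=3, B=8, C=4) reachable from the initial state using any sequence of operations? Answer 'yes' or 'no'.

BFS explored all 428 reachable states.
Reachable set includes: (0,0,0), (0,0,1), (0,0,2), (0,0,3), (0,0,4), (0,0,5), (0,0,6), (0,0,7), (0,0,8), (0,0,9), (0,0,10), (0,0,11) ...
Target (A=3, B=8, C=4) not in reachable set → no.

Answer: no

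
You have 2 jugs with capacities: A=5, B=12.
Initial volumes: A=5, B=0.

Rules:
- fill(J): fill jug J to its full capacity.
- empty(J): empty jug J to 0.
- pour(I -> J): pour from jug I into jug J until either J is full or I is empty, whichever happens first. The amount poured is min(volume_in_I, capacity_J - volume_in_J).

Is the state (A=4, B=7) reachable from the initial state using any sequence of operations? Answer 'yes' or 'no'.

Answer: no

Derivation:
BFS explored all 34 reachable states.
Reachable set includes: (0,0), (0,1), (0,2), (0,3), (0,4), (0,5), (0,6), (0,7), (0,8), (0,9), (0,10), (0,11) ...
Target (A=4, B=7) not in reachable set → no.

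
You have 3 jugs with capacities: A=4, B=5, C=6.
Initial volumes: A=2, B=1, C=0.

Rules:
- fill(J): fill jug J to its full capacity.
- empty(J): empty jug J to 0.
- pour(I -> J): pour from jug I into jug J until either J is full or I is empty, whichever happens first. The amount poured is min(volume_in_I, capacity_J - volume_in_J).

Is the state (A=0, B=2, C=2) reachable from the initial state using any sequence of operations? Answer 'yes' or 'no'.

BFS from (A=2, B=1, C=0):
  1. fill(C) -> (A=2 B=1 C=6)
  2. pour(C -> B) -> (A=2 B=5 C=2)
  3. empty(B) -> (A=2 B=0 C=2)
  4. pour(A -> B) -> (A=0 B=2 C=2)
Target reached → yes.

Answer: yes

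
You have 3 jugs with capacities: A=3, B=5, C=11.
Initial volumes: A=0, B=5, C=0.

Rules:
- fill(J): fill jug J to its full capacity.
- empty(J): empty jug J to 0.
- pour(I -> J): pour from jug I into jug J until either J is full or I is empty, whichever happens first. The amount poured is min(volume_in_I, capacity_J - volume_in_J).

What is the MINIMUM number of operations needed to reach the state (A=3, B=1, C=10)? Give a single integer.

Answer: 8

Derivation:
BFS from (A=0, B=5, C=0). One shortest path:
  1. fill(A) -> (A=3 B=5 C=0)
  2. pour(B -> C) -> (A=3 B=0 C=5)
  3. pour(A -> B) -> (A=0 B=3 C=5)
  4. fill(A) -> (A=3 B=3 C=5)
  5. pour(A -> B) -> (A=1 B=5 C=5)
  6. pour(B -> C) -> (A=1 B=0 C=10)
  7. pour(A -> B) -> (A=0 B=1 C=10)
  8. fill(A) -> (A=3 B=1 C=10)
Reached target in 8 moves.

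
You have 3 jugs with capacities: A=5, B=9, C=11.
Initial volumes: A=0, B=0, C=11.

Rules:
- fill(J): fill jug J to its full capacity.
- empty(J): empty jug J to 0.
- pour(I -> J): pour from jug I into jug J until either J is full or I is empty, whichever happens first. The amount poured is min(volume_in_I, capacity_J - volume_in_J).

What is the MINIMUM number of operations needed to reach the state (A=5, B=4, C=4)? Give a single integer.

Answer: 6

Derivation:
BFS from (A=0, B=0, C=11). One shortest path:
  1. pour(C -> B) -> (A=0 B=9 C=2)
  2. empty(B) -> (A=0 B=0 C=2)
  3. pour(C -> B) -> (A=0 B=2 C=0)
  4. fill(C) -> (A=0 B=2 C=11)
  5. pour(C -> B) -> (A=0 B=9 C=4)
  6. pour(B -> A) -> (A=5 B=4 C=4)
Reached target in 6 moves.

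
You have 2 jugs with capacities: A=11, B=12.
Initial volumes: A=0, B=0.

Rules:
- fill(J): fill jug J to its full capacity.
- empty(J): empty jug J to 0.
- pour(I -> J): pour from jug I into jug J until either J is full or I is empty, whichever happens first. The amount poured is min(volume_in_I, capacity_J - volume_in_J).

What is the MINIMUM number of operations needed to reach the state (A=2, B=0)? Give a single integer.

BFS from (A=0, B=0). One shortest path:
  1. fill(B) -> (A=0 B=12)
  2. pour(B -> A) -> (A=11 B=1)
  3. empty(A) -> (A=0 B=1)
  4. pour(B -> A) -> (A=1 B=0)
  5. fill(B) -> (A=1 B=12)
  6. pour(B -> A) -> (A=11 B=2)
  7. empty(A) -> (A=0 B=2)
  8. pour(B -> A) -> (A=2 B=0)
Reached target in 8 moves.

Answer: 8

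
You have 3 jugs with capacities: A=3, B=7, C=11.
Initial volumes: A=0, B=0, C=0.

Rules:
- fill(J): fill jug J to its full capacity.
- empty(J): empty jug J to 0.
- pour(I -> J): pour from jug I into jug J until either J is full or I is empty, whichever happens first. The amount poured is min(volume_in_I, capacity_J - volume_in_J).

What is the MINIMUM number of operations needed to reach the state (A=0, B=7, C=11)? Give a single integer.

BFS from (A=0, B=0, C=0). One shortest path:
  1. fill(B) -> (A=0 B=7 C=0)
  2. fill(C) -> (A=0 B=7 C=11)
Reached target in 2 moves.

Answer: 2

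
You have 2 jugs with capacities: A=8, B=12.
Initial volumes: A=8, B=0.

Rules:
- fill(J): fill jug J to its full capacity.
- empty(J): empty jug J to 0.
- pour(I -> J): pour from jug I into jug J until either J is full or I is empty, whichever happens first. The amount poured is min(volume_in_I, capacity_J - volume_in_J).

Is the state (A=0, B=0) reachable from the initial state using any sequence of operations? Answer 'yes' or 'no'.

BFS from (A=8, B=0):
  1. empty(A) -> (A=0 B=0)
Target reached → yes.

Answer: yes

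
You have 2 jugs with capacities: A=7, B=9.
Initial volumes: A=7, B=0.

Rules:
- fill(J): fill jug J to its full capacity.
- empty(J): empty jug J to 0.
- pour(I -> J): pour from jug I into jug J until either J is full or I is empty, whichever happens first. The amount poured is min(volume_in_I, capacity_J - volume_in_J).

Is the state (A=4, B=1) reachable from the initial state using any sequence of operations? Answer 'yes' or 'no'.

BFS explored all 32 reachable states.
Reachable set includes: (0,0), (0,1), (0,2), (0,3), (0,4), (0,5), (0,6), (0,7), (0,8), (0,9), (1,0), (1,9) ...
Target (A=4, B=1) not in reachable set → no.

Answer: no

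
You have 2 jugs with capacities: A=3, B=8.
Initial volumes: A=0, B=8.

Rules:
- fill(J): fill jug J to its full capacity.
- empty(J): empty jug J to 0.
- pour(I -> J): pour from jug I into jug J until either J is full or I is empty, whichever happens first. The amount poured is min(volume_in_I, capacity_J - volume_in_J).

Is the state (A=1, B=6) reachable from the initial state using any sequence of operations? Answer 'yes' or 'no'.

Answer: no

Derivation:
BFS explored all 22 reachable states.
Reachable set includes: (0,0), (0,1), (0,2), (0,3), (0,4), (0,5), (0,6), (0,7), (0,8), (1,0), (1,8), (2,0) ...
Target (A=1, B=6) not in reachable set → no.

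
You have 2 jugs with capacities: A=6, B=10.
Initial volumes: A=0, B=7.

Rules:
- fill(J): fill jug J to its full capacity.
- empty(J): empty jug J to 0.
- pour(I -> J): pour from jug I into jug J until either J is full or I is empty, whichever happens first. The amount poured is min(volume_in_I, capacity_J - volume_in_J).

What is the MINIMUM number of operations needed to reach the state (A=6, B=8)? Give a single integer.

BFS from (A=0, B=7). One shortest path:
  1. fill(B) -> (A=0 B=10)
  2. pour(B -> A) -> (A=6 B=4)
  3. empty(A) -> (A=0 B=4)
  4. pour(B -> A) -> (A=4 B=0)
  5. fill(B) -> (A=4 B=10)
  6. pour(B -> A) -> (A=6 B=8)
Reached target in 6 moves.

Answer: 6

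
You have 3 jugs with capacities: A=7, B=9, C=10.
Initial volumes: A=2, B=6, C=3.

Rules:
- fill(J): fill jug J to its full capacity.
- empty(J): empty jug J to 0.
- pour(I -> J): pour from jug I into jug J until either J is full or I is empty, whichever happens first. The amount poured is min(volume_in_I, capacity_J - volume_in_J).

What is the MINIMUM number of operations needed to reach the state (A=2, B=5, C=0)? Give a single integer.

Answer: 5

Derivation:
BFS from (A=2, B=6, C=3). One shortest path:
  1. empty(C) -> (A=2 B=6 C=0)
  2. pour(B -> C) -> (A=2 B=0 C=6)
  3. fill(B) -> (A=2 B=9 C=6)
  4. pour(B -> C) -> (A=2 B=5 C=10)
  5. empty(C) -> (A=2 B=5 C=0)
Reached target in 5 moves.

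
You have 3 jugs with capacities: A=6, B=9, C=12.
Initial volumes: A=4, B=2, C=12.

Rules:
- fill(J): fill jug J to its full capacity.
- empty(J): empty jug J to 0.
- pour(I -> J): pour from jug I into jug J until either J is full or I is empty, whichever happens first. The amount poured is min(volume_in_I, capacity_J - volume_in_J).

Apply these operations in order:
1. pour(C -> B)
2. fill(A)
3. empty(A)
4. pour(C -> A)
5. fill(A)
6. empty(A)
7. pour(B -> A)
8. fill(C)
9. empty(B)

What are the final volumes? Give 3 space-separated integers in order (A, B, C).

Step 1: pour(C -> B) -> (A=4 B=9 C=5)
Step 2: fill(A) -> (A=6 B=9 C=5)
Step 3: empty(A) -> (A=0 B=9 C=5)
Step 4: pour(C -> A) -> (A=5 B=9 C=0)
Step 5: fill(A) -> (A=6 B=9 C=0)
Step 6: empty(A) -> (A=0 B=9 C=0)
Step 7: pour(B -> A) -> (A=6 B=3 C=0)
Step 8: fill(C) -> (A=6 B=3 C=12)
Step 9: empty(B) -> (A=6 B=0 C=12)

Answer: 6 0 12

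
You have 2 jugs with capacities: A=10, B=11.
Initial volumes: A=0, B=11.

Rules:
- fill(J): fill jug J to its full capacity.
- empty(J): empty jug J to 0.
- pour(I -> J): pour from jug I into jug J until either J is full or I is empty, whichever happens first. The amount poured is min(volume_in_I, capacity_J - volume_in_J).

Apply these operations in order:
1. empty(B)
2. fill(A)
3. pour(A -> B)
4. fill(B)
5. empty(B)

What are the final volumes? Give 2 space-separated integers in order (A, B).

Step 1: empty(B) -> (A=0 B=0)
Step 2: fill(A) -> (A=10 B=0)
Step 3: pour(A -> B) -> (A=0 B=10)
Step 4: fill(B) -> (A=0 B=11)
Step 5: empty(B) -> (A=0 B=0)

Answer: 0 0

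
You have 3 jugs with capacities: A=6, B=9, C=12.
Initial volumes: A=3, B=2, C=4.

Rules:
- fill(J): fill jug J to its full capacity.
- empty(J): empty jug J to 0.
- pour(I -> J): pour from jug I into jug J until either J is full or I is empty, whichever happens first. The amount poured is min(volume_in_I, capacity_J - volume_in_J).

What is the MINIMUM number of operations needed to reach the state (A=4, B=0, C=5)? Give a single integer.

BFS from (A=3, B=2, C=4). One shortest path:
  1. pour(A -> B) -> (A=0 B=5 C=4)
  2. pour(C -> A) -> (A=4 B=5 C=0)
  3. pour(B -> C) -> (A=4 B=0 C=5)
Reached target in 3 moves.

Answer: 3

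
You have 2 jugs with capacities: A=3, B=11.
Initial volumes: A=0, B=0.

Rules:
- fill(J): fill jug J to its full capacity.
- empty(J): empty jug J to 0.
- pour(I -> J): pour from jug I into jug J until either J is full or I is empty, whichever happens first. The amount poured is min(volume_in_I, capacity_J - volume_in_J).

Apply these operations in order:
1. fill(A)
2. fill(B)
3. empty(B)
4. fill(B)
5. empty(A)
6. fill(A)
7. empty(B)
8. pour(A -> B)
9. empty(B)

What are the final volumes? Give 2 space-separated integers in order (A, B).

Answer: 0 0

Derivation:
Step 1: fill(A) -> (A=3 B=0)
Step 2: fill(B) -> (A=3 B=11)
Step 3: empty(B) -> (A=3 B=0)
Step 4: fill(B) -> (A=3 B=11)
Step 5: empty(A) -> (A=0 B=11)
Step 6: fill(A) -> (A=3 B=11)
Step 7: empty(B) -> (A=3 B=0)
Step 8: pour(A -> B) -> (A=0 B=3)
Step 9: empty(B) -> (A=0 B=0)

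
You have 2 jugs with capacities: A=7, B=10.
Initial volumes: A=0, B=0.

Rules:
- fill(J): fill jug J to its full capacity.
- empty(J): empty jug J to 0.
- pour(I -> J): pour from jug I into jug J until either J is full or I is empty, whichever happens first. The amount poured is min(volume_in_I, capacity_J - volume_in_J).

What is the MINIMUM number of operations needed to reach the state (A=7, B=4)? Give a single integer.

BFS from (A=0, B=0). One shortest path:
  1. fill(A) -> (A=7 B=0)
  2. pour(A -> B) -> (A=0 B=7)
  3. fill(A) -> (A=7 B=7)
  4. pour(A -> B) -> (A=4 B=10)
  5. empty(B) -> (A=4 B=0)
  6. pour(A -> B) -> (A=0 B=4)
  7. fill(A) -> (A=7 B=4)
Reached target in 7 moves.

Answer: 7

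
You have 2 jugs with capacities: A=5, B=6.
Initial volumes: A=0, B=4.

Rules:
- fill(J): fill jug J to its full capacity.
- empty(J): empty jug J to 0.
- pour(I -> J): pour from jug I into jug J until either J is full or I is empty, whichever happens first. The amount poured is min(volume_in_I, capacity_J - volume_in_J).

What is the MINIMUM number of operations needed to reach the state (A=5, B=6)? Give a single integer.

BFS from (A=0, B=4). One shortest path:
  1. fill(A) -> (A=5 B=4)
  2. fill(B) -> (A=5 B=6)
Reached target in 2 moves.

Answer: 2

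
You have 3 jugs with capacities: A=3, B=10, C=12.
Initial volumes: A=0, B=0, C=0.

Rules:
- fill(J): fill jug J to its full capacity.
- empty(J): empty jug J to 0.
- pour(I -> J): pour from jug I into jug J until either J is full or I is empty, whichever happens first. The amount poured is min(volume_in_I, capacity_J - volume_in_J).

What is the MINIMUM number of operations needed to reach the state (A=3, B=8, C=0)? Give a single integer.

Answer: 6

Derivation:
BFS from (A=0, B=0, C=0). One shortest path:
  1. fill(A) -> (A=3 B=0 C=0)
  2. fill(B) -> (A=3 B=10 C=0)
  3. pour(B -> C) -> (A=3 B=0 C=10)
  4. fill(B) -> (A=3 B=10 C=10)
  5. pour(B -> C) -> (A=3 B=8 C=12)
  6. empty(C) -> (A=3 B=8 C=0)
Reached target in 6 moves.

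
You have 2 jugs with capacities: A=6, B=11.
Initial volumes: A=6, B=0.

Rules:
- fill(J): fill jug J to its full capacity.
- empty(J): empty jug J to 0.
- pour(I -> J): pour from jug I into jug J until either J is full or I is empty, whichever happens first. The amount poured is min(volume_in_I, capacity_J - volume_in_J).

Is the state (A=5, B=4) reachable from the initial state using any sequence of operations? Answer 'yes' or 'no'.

Answer: no

Derivation:
BFS explored all 34 reachable states.
Reachable set includes: (0,0), (0,1), (0,2), (0,3), (0,4), (0,5), (0,6), (0,7), (0,8), (0,9), (0,10), (0,11) ...
Target (A=5, B=4) not in reachable set → no.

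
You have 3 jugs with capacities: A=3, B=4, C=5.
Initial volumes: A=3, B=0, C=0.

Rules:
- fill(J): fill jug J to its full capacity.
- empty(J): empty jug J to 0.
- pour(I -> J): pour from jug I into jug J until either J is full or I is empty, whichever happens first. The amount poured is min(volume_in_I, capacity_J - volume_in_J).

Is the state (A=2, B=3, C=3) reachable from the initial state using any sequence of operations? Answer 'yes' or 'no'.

BFS explored all 96 reachable states.
Reachable set includes: (0,0,0), (0,0,1), (0,0,2), (0,0,3), (0,0,4), (0,0,5), (0,1,0), (0,1,1), (0,1,2), (0,1,3), (0,1,4), (0,1,5) ...
Target (A=2, B=3, C=3) not in reachable set → no.

Answer: no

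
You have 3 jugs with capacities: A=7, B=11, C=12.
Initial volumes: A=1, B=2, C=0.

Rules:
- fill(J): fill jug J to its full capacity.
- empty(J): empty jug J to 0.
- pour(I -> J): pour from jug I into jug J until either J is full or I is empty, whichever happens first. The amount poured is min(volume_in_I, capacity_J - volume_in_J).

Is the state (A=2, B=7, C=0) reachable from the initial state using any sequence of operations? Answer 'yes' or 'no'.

Answer: yes

Derivation:
BFS from (A=1, B=2, C=0):
  1. fill(A) -> (A=7 B=2 C=0)
  2. pour(A -> C) -> (A=0 B=2 C=7)
  3. pour(B -> A) -> (A=2 B=0 C=7)
  4. pour(C -> B) -> (A=2 B=7 C=0)
Target reached → yes.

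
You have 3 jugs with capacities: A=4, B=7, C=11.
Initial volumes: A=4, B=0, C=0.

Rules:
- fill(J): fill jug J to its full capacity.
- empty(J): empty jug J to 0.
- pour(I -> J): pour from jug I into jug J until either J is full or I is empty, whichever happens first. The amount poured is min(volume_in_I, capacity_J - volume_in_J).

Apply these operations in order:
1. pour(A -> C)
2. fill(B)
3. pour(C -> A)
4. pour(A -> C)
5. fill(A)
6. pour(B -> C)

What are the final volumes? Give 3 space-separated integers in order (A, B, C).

Answer: 4 0 11

Derivation:
Step 1: pour(A -> C) -> (A=0 B=0 C=4)
Step 2: fill(B) -> (A=0 B=7 C=4)
Step 3: pour(C -> A) -> (A=4 B=7 C=0)
Step 4: pour(A -> C) -> (A=0 B=7 C=4)
Step 5: fill(A) -> (A=4 B=7 C=4)
Step 6: pour(B -> C) -> (A=4 B=0 C=11)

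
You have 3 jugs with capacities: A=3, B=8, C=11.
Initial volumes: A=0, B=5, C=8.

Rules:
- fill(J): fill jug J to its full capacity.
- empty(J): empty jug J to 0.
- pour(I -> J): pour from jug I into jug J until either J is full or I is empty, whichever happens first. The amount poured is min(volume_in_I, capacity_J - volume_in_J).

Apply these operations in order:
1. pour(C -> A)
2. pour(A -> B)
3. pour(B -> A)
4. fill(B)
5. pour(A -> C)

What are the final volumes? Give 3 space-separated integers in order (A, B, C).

Answer: 0 8 8

Derivation:
Step 1: pour(C -> A) -> (A=3 B=5 C=5)
Step 2: pour(A -> B) -> (A=0 B=8 C=5)
Step 3: pour(B -> A) -> (A=3 B=5 C=5)
Step 4: fill(B) -> (A=3 B=8 C=5)
Step 5: pour(A -> C) -> (A=0 B=8 C=8)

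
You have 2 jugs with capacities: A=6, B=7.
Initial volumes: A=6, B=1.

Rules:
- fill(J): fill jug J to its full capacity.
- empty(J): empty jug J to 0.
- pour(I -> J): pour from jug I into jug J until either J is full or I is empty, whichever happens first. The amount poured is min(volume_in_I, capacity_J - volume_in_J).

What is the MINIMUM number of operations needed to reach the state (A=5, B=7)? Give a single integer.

Answer: 4

Derivation:
BFS from (A=6, B=1). One shortest path:
  1. empty(B) -> (A=6 B=0)
  2. pour(A -> B) -> (A=0 B=6)
  3. fill(A) -> (A=6 B=6)
  4. pour(A -> B) -> (A=5 B=7)
Reached target in 4 moves.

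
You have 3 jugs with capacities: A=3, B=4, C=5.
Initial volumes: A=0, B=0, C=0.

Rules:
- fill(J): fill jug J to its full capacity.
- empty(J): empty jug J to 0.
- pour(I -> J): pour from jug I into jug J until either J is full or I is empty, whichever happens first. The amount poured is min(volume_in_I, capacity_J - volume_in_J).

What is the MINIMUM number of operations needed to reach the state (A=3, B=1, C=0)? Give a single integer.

Answer: 2

Derivation:
BFS from (A=0, B=0, C=0). One shortest path:
  1. fill(B) -> (A=0 B=4 C=0)
  2. pour(B -> A) -> (A=3 B=1 C=0)
Reached target in 2 moves.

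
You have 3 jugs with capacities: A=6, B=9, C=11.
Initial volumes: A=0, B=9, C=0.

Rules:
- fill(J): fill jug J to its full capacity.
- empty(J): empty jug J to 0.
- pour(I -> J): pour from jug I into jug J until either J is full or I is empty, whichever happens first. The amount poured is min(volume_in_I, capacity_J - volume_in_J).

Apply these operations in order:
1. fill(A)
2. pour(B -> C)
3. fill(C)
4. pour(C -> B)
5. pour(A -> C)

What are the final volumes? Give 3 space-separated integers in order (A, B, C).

Answer: 0 9 8

Derivation:
Step 1: fill(A) -> (A=6 B=9 C=0)
Step 2: pour(B -> C) -> (A=6 B=0 C=9)
Step 3: fill(C) -> (A=6 B=0 C=11)
Step 4: pour(C -> B) -> (A=6 B=9 C=2)
Step 5: pour(A -> C) -> (A=0 B=9 C=8)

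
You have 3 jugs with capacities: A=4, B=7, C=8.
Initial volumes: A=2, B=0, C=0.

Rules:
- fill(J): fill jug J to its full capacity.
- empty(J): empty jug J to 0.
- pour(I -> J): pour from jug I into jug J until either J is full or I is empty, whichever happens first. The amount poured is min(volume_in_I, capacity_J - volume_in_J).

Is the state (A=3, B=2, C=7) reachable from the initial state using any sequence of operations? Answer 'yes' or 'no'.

BFS explored all 234 reachable states.
Reachable set includes: (0,0,0), (0,0,1), (0,0,2), (0,0,3), (0,0,4), (0,0,5), (0,0,6), (0,0,7), (0,0,8), (0,1,0), (0,1,1), (0,1,2) ...
Target (A=3, B=2, C=7) not in reachable set → no.

Answer: no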